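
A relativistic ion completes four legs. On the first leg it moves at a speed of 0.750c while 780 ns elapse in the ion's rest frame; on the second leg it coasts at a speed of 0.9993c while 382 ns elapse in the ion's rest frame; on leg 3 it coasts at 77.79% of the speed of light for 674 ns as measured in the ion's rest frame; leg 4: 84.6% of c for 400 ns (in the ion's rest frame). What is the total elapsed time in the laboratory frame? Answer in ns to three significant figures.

Leg 1: γ = 1/√(1 − 0.750²) = 1/√0.4375 = 1.512; Δt_1 = 1.512 × 780 = 1179 ns.
Leg 2: γ = 1/√(1 − 0.9993²) = 1/√0.001400 = 26.73; Δt_2 = 26.73 × 382 = 1.021×10⁴ ns.
Leg 3: β = 0.7779; γ = 1/√(1 − 0.7779²) = 1/√0.3949 = 1.591; Δt_3 = 1.591 × 674 = 1073 ns.
Leg 4: β = 0.846; γ = 1/√(1 − 0.846²) = 1/√0.2843 = 1.876; Δt_4 = 1.876 × 400 = 750.2 ns.
Total: 1179 + 1.021×10⁴ + 1073 + 750.2 ns.

Δt = 1.32×10⁴ ns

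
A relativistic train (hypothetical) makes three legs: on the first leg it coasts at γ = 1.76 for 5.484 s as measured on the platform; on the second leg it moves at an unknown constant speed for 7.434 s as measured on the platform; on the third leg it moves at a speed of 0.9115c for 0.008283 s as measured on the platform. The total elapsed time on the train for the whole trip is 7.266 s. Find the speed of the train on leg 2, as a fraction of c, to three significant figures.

β = 0.830

Leg 1: γ = 1.76; τ_1 = 5.484/1.760 = 3.116 s.
Leg 2: speed unknown; τ_2 = 7.434/γ_2.
Leg 3: γ = 1/√(1 − 0.9115²) = 1/√0.1692 = 2.431; τ_3 = 0.008283/2.431 = 0.003407 s.
Total proper time: 3.116 + τ_2 + 0.003407 = 7.266, so τ_2 = 7.266 − 3.119 = 4.147 s.
γ_2 = 7.434/4.147 = 1.793; β = √(1 − 1/γ²) = √0.6889.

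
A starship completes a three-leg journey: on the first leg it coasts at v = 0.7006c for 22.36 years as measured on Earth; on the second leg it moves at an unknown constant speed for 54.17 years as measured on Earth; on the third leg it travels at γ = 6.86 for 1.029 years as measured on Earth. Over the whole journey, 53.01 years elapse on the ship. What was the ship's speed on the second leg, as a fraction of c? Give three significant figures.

Leg 1: γ = 1/√(1 − 0.7006²) = 1/√0.5092 = 1.401; τ_1 = 22.36/1.401 = 15.96 years.
Leg 2: speed unknown; τ_2 = 54.17/γ_2.
Leg 3: γ = 6.86; τ_3 = 1.029/6.860 = 0.1500 years.
Total proper time: 15.96 + τ_2 + 0.1500 = 53.01, so τ_2 = 53.01 − 16.11 = 36.90 years.
γ_2 = 54.17/36.90 = 1.468; β = √(1 − 1/γ²) = √0.5359.

β = 0.732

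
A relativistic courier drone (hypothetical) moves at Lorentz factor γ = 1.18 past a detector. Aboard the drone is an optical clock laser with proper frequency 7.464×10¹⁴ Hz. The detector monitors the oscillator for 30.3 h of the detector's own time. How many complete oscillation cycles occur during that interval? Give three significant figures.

γ = 1.18
During 30.3 h of lab time, the oscillator's proper time advances by τ = Δt/γ = 30.3/1.180 = 25.68 h = 9.244×10⁴ s.
N = f × τ = 7.464×10¹⁴ × 9.244×10⁴ = 6.900×10¹⁹.

N = 6.90×10¹⁹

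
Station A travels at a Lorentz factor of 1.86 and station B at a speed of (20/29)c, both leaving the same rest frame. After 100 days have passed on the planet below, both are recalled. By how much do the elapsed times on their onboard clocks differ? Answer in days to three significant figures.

|τ_A − τ_B| = 18.7 days

A: γ = 1.86; τ_A = 100/1.860 = 53.76 days.
B: γ = 1/√(1 − (20/29)²) = 29/21 ≈ 1.381; τ_B = 100/1.381 = 72.41 days.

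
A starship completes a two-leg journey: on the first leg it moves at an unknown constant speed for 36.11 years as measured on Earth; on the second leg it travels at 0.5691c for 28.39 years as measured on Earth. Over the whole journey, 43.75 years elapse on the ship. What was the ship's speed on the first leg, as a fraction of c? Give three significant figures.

β = 0.825

Leg 1: speed unknown; τ_1 = 36.11/γ_1.
Leg 2: γ = 1/√(1 − 0.5691²) = 1/√0.6761 = 1.216; τ_2 = 28.39/1.216 = 23.34 years.
Total proper time: τ_1 + 23.34 = 43.75, so τ_1 = 43.75 − 23.34 = 20.41 years.
γ_1 = 36.11/20.41 = 1.770; β = √(1 − 1/γ²) = √0.6807.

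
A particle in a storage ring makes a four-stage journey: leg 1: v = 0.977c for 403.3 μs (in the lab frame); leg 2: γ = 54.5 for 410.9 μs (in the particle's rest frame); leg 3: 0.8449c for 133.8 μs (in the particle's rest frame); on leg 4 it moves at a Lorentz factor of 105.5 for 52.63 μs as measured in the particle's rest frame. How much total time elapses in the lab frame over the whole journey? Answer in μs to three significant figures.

Δt = 2.86×10⁴ μs

Leg 1: 403.3 μs is already measured in the lab frame.
Leg 2: γ = 54.5; Δt_2 = 54.50 × 410.9 = 2.239×10⁴ μs.
Leg 3: γ = 1/√(1 − 0.8449²) = 1/√0.2861 = 1.869; Δt_3 = 1.869 × 133.8 = 250.1 μs.
Leg 4: γ = 105.5; Δt_4 = 105.5 × 52.63 = 5552 μs.
Total: 403.3 + 2.239×10⁴ + 250.1 + 5552 μs.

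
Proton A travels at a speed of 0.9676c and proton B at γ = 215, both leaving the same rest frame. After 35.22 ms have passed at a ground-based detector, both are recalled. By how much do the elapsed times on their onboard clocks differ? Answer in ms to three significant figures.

A: γ = 1/√(1 − 0.9676²) = 1/√0.06375 = 3.961; τ_A = 35.22/3.961 = 8.893 ms.
B: γ = 215; τ_B = 35.22/215.0 = 0.1638 ms.

|τ_A − τ_B| = 8.73 ms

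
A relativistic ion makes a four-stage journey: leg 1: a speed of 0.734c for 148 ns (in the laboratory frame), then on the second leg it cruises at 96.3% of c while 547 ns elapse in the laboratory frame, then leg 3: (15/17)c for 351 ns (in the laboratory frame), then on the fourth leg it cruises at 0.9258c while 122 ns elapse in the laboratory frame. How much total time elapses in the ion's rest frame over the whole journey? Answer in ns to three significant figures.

τ = 459 ns

Leg 1: γ = 1/√(1 − 0.734²) = 1/√0.4612 = 1.472; τ_1 = 148/1.472 = 100.5 ns.
Leg 2: β = 0.963; γ = 1/√(1 − 0.963²) = 1/√0.07263 = 3.711; τ_2 = 547/3.711 = 147.4 ns.
Leg 3: γ = 1/√(1 − (15/17)²) = 17/8 = 2.125; τ_3 = 351/2.125 = 165.2 ns.
Leg 4: γ = 1/√(1 − 0.9258²) = 1/√0.1429 = 2.645; τ_4 = 122/2.645 = 46.12 ns.
Total: 100.5 + 147.4 + 165.2 + 46.12 ns.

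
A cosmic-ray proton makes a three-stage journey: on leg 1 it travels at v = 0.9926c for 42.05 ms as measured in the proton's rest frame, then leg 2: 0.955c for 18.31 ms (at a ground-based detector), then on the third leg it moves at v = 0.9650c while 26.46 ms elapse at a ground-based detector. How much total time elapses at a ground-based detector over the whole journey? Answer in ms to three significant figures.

Δt = 391 ms

Leg 1: γ = 1/√(1 − 0.9926²) = 1/√0.01475 = 8.235; Δt_1 = 8.235 × 42.05 = 346.3 ms.
Leg 2: 18.31 ms is already measured at a ground-based detector.
Leg 3: 26.46 ms is already measured at a ground-based detector.
Total: 346.3 + 18.31 + 26.46 ms.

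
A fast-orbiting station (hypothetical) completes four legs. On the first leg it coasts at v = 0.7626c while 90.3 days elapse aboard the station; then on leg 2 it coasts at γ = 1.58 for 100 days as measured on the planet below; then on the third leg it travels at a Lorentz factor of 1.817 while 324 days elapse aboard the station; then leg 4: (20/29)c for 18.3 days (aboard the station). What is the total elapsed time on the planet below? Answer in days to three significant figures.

Δt = 854 days

Leg 1: γ = 1/√(1 − 0.7626²) = 1/√0.4184 = 1.546; Δt_1 = 1.546 × 90.3 = 139.6 days.
Leg 2: 100 days is already measured on the planet below.
Leg 3: γ = 1.817; Δt_3 = 1.817 × 324 = 588.7 days.
Leg 4: γ = 1/√(1 − (20/29)²) = 29/21 ≈ 1.381; Δt_4 = 1.381 × 18.3 = 25.27 days.
Total: 139.6 + 100.0 + 588.7 + 25.27 days.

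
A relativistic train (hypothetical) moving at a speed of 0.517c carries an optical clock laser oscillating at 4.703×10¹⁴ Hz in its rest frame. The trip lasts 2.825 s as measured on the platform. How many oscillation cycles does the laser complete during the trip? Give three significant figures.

N = 1.14×10¹⁵

γ = 1/√(1 − 0.517²) = 1/√0.7327 = 1.168
The oscillator's own cycle count is N = f × τ where τ is the proper time on the train. τ = Δt/γ = 2.825/1.168 = 2.418 s = 2.418×10⁰ s.
N = 4.703×10¹⁴ × 2.418×10⁰ = 1.137×10¹⁵.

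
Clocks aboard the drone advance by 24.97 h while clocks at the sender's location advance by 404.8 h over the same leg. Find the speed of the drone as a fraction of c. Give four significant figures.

The proper time is measured aboard the drone (both events occur at the drone's location); Δt is measured at the sender's location. γ = Δt/τ = 404.8/24.97 = 16.21.
β = √(1 − 1/γ²) = √(1 − 0.003805) = √0.9962

v = 0.9981c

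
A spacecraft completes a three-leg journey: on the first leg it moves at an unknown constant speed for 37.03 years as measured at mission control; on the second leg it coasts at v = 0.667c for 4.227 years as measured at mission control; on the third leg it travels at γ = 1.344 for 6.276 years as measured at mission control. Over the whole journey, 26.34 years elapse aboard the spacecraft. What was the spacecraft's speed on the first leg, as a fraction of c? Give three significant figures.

Leg 1: speed unknown; τ_1 = 37.03/γ_1.
Leg 2: γ = 1/√(1 − 0.667²) = 1/√0.5551 = 1.342; τ_2 = 4.227/1.342 = 3.149 years.
Leg 3: γ = 1.344; τ_3 = 6.276/1.344 = 4.670 years.
Total proper time: τ_1 + 3.149 + 4.670 = 26.34, so τ_1 = 26.34 − 7.819 = 18.52 years.
γ_1 = 37.03/18.52 = 1.999; β = √(1 − 1/γ²) = √0.7498.

β = 0.866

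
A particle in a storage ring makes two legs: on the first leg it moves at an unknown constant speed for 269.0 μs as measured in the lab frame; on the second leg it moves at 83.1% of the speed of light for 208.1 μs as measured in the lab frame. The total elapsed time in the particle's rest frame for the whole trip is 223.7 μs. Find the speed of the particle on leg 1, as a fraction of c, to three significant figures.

β = 0.916

Leg 1: speed unknown; τ_1 = 269.0/γ_1.
Leg 2: β = 0.831; γ = 1/√(1 − 0.831²) = 1/√0.3094 = 1.798; τ_2 = 208.1/1.798 = 115.8 μs.
Total proper time: τ_1 + 115.8 = 223.7, so τ_1 = 223.7 − 115.8 = 107.9 μs.
γ_1 = 269.0/107.9 = 2.492; β = √(1 − 1/γ²) = √0.8390.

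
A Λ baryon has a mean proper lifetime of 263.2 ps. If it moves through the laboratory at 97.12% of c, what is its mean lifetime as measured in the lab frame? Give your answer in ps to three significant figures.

Δt = 1100 ps

β = 0.9712; γ = 1/√(1 − 0.9712²) = 1/√0.05677 = 4.197
The rest-frame lifetime is the proper time; the lab measures the dilated interval Δt = γτ₀ = 4.197 × 263.2 ps.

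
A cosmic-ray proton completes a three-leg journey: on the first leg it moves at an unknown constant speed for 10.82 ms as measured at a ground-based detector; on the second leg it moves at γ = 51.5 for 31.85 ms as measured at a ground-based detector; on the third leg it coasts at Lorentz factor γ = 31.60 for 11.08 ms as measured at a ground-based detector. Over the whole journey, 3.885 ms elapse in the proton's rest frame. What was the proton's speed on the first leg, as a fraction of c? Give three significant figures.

Leg 1: speed unknown; τ_1 = 10.82/γ_1.
Leg 2: γ = 51.5; τ_2 = 31.85/51.50 = 0.6184 ms.
Leg 3: γ = 31.60; τ_3 = 11.08/31.60 = 0.3506 ms.
Total proper time: τ_1 + 0.6184 + 0.3506 = 3.885, so τ_1 = 3.885 − 0.9691 = 2.916 ms.
γ_1 = 10.82/2.916 = 3.711; β = √(1 − 1/γ²) = √0.9274.

β = 0.963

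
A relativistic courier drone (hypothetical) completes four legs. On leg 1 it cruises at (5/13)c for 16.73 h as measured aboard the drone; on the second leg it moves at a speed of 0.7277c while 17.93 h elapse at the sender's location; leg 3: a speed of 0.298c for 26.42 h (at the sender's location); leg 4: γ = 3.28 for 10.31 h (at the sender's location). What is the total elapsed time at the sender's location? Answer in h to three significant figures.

Δt = 72.8 h

Leg 1: γ = 1/√(1 − (5/13)²) = 13/12 ≈ 1.083; Δt_1 = 1.083 × 16.73 = 18.12 h.
Leg 2: 17.93 h is already measured at the sender's location.
Leg 3: 26.42 h is already measured at the sender's location.
Leg 4: 10.31 h is already measured at the sender's location.
Total: 18.12 + 17.93 + 26.42 + 10.31 h.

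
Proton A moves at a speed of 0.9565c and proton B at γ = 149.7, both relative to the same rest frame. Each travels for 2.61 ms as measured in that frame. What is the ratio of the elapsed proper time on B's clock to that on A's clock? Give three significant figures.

τ_B/τ_A = 0.0229

A: γ = 1/√(1 − 0.9565²) = 1/√0.08511 = 3.428. B: γ = 149.7.
τ_A/τ_B = γ_B/γ_A = 149.7/3.428 = 43.67, so τ_B/τ_A = 0.02290.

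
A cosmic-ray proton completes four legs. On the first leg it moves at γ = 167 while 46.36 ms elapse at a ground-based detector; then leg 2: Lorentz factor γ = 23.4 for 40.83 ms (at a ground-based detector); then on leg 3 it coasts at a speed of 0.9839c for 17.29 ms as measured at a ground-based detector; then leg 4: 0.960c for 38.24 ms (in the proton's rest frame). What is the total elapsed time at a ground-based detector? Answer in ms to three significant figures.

Leg 1: 46.36 ms is already measured at a ground-based detector.
Leg 2: 40.83 ms is already measured at a ground-based detector.
Leg 3: 17.29 ms is already measured at a ground-based detector.
Leg 4: γ = 1/√(1 − 0.960²) = 25/7 ≈ 3.571; Δt_4 = 3.571 × 38.24 = 136.6 ms.
Total: 46.36 + 40.83 + 17.29 + 136.6 ms.

Δt = 241 ms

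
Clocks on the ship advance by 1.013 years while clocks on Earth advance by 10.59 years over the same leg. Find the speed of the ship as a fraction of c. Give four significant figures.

The proper time is measured on the ship (both events occur at the ship's location); Δt is measured on Earth. γ = Δt/τ = 10.59/1.013 = 10.45.
β = √(1 − 1/γ²) = √(1 − 0.009150) = √0.9908

v = 0.9954c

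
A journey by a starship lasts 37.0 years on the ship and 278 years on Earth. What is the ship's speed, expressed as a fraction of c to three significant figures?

β = 0.991

The proper time is measured on the ship (both events occur at the ship's location); Δt is measured on Earth. γ = Δt/τ = 278/37.0 = 7.514.
β = √(1 − 1/γ²) = √(1 − 0.01771) = √0.9823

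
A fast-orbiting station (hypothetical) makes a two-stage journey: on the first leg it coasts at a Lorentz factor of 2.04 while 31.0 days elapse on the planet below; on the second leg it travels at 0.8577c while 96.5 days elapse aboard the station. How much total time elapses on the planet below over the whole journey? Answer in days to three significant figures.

Leg 1: 31.0 days is already measured on the planet below.
Leg 2: γ = 1/√(1 − 0.8577²) = 1/√0.2644 = 1.945; Δt_2 = 1.945 × 96.5 = 187.7 days.
Total: 31.00 + 187.7 days.

Δt = 219 days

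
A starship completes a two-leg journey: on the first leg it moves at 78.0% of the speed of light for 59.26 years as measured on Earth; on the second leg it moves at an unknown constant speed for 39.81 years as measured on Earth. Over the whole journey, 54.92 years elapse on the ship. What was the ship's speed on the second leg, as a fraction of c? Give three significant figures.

β = 0.894

Leg 1: β = 0.780; γ = 1/√(1 − 0.780²) = 1/√0.3916 = 1.598; τ_1 = 59.26/1.598 = 37.08 years.
Leg 2: speed unknown; τ_2 = 39.81/γ_2.
Total proper time: 37.08 + τ_2 = 54.92, so τ_2 = 54.92 − 37.08 = 17.84 years.
γ_2 = 39.81/17.84 = 2.232; β = √(1 − 1/γ²) = √0.7993.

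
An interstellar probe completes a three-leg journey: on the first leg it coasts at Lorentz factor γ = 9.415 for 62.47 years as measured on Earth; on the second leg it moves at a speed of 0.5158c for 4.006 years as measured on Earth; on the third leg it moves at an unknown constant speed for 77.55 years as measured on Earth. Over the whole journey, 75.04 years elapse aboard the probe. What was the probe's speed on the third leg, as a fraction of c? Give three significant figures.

Leg 1: γ = 9.415; τ_1 = 62.47/9.415 = 6.635 years.
Leg 2: γ = 1/√(1 − 0.5158²) = 1/√0.7340 = 1.167; τ_2 = 4.006/1.167 = 3.432 years.
Leg 3: speed unknown; τ_3 = 77.55/γ_3.
Total proper time: 6.635 + 3.432 + τ_3 = 75.04, so τ_3 = 75.04 − 10.07 = 64.97 years.
γ_3 = 77.55/64.97 = 1.194; β = √(1 − 1/γ²) = √0.2981.

β = 0.546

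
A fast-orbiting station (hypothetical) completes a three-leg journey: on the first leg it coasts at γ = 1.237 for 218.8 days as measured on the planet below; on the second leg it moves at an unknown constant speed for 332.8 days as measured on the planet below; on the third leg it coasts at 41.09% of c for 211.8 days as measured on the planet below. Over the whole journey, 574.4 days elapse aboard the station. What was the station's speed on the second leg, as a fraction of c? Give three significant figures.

Leg 1: γ = 1.237; τ_1 = 218.8/1.237 = 176.9 days.
Leg 2: speed unknown; τ_2 = 332.8/γ_2.
Leg 3: β = 0.4109; γ = 1/√(1 − 0.4109²) = 1/√0.8312 = 1.097; τ_3 = 211.8/1.097 = 193.1 days.
Total proper time: 176.9 + τ_2 + 193.1 = 574.4, so τ_2 = 574.4 − 370.0 = 204.4 days.
γ_2 = 332.8/204.4 = 1.628; β = √(1 − 1/γ²) = √0.6227.

β = 0.789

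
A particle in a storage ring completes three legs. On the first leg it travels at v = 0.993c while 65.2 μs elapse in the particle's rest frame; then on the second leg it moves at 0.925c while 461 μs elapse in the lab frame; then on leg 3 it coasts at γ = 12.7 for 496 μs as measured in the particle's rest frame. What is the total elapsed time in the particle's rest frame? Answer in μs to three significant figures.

τ = 736 μs

Leg 1: 65.2 μs is already measured in the particle's rest frame.
Leg 2: γ = 1/√(1 − 0.925²) = 1/√0.1444 = 2.632; τ_2 = 461/2.632 = 175.2 μs.
Leg 3: 496 μs is already measured in the particle's rest frame.
Total: 65.20 + 175.2 + 496.0 μs.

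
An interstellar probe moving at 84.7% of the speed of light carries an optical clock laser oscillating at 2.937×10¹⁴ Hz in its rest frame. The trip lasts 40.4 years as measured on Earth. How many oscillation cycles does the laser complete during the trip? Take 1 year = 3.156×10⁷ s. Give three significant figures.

β = 0.847; γ = 1/√(1 − 0.847²) = 1/√0.2826 = 1.881
The oscillator's own cycle count is N = f × τ where τ is the proper time aboard the probe. τ = Δt/γ = 40.4/1.881 = 21.48 years = 6.778×10⁸ s.
N = 2.937×10¹⁴ × 6.778×10⁸ = 1.991×10²³.

N = 1.99×10²³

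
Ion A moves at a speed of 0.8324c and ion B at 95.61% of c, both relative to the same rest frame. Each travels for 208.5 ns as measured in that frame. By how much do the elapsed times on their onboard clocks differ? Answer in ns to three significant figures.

|τ_A − τ_B| = 54.4 ns

A: γ = 1/√(1 − 0.8324²) = 1/√0.3071 = 1.804; τ_A = 208.5/1.804 = 115.5 ns.
B: β = 0.9561; γ = 1/√(1 − 0.9561²) = 1/√0.08587 = 3.412; τ_B = 208.5/3.412 = 61.10 ns.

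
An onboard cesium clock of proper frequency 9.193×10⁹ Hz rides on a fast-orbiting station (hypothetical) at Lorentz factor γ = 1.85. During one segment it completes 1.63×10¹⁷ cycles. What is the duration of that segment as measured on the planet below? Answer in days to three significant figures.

γ = 1.85
Proper time for N cycles: τ = N/f = 1.63×10¹⁷/(9.193×10⁹) = 1.773×10⁷ s = 205.2 days.
Lab-frame duration Δt = γτ = 1.850 × 205.2 = 379.7 days.

Δt = 380 days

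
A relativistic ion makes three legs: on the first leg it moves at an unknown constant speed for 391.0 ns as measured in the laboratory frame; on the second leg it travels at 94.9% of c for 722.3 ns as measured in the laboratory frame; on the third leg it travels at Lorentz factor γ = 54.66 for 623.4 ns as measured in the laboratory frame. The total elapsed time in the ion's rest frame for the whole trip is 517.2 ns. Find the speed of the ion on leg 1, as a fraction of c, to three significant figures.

β = 0.703

Leg 1: speed unknown; τ_1 = 391.0/γ_1.
Leg 2: β = 0.949; γ = 1/√(1 − 0.949²) = 1/√0.09940 = 3.172; τ_2 = 722.3/3.172 = 227.7 ns.
Leg 3: γ = 54.66; τ_3 = 623.4/54.66 = 11.41 ns.
Total proper time: τ_1 + 227.7 + 11.41 = 517.2, so τ_1 = 517.2 − 239.1 = 278.1 ns.
γ_1 = 391.0/278.1 = 1.406; β = √(1 − 1/γ²) = √0.4942.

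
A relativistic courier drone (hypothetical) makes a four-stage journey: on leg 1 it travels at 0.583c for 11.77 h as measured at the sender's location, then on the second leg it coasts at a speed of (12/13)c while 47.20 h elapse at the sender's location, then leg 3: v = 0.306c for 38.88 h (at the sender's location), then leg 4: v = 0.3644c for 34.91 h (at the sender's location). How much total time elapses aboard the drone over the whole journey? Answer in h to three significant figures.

Leg 1: γ = 1/√(1 − 0.583²) = 1/√0.6601 = 1.231; τ_1 = 11.77/1.231 = 9.563 h.
Leg 2: γ = 1/√(1 − (12/13)²) = 13/5 = 2.600; τ_2 = 47.20/2.600 = 18.15 h.
Leg 3: γ = 1/√(1 − 0.306²) = 1/√0.9064 = 1.050; τ_3 = 38.88/1.050 = 37.01 h.
Leg 4: γ = 1/√(1 − 0.3644²) = 1/√0.8672 = 1.074; τ_4 = 34.91/1.074 = 32.51 h.
Total: 9.563 + 18.15 + 37.01 + 32.51 h.

τ = 97.2 h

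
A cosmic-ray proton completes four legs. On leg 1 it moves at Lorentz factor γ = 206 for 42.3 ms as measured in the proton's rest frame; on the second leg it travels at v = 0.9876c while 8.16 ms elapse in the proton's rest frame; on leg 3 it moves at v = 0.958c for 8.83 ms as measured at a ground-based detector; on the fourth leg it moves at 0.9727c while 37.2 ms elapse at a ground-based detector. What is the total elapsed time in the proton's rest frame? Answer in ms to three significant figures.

Leg 1: 42.3 ms is already measured in the proton's rest frame.
Leg 2: 8.16 ms is already measured in the proton's rest frame.
Leg 3: γ = 1/√(1 − 0.958²) = 1/√0.08224 = 3.487; τ_3 = 8.83/3.487 = 2.532 ms.
Leg 4: γ = 1/√(1 − 0.9727²) = 1/√0.05385 = 4.309; τ_4 = 37.2/4.309 = 8.633 ms.
Total: 42.30 + 8.160 + 2.532 + 8.633 ms.

τ = 61.6 ms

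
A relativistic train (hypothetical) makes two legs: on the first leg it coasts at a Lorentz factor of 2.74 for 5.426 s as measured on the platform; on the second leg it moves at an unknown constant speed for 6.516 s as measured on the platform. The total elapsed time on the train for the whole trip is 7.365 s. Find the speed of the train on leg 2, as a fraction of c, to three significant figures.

Leg 1: γ = 2.74; τ_1 = 5.426/2.740 = 1.980 s.
Leg 2: speed unknown; τ_2 = 6.516/γ_2.
Total proper time: 1.980 + τ_2 = 7.365, so τ_2 = 7.365 − 1.980 = 5.385 s.
γ_2 = 6.516/5.385 = 1.210; β = √(1 − 1/γ²) = √0.3171.

β = 0.563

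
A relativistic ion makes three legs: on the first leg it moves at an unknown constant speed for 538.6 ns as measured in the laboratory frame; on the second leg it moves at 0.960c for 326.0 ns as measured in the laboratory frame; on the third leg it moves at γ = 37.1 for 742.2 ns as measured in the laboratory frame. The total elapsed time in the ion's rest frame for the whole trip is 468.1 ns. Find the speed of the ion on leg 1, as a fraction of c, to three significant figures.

β = 0.749

Leg 1: speed unknown; τ_1 = 538.6/γ_1.
Leg 2: γ = 1/√(1 − 0.960²) = 25/7 ≈ 3.571; τ_2 = 326.0/3.571 = 91.28 ns.
Leg 3: γ = 37.1; τ_3 = 742.2/37.10 = 20.01 ns.
Total proper time: τ_1 + 91.28 + 20.01 = 468.1, so τ_1 = 468.1 − 111.3 = 356.8 ns.
γ_1 = 538.6/356.8 = 1.509; β = √(1 − 1/γ²) = √0.5611.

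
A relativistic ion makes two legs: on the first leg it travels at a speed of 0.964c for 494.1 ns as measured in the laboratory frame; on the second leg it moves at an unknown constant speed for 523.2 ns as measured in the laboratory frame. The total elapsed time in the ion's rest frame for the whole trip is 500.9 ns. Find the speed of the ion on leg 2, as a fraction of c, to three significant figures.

β = 0.708

Leg 1: γ = 1/√(1 − 0.964²) = 1/√0.07070 = 3.761; τ_1 = 494.1/3.761 = 131.4 ns.
Leg 2: speed unknown; τ_2 = 523.2/γ_2.
Total proper time: 131.4 + τ_2 = 500.9, so τ_2 = 500.9 − 131.4 = 369.5 ns.
γ_2 = 523.2/369.5 = 1.416; β = √(1 − 1/γ²) = √0.5012.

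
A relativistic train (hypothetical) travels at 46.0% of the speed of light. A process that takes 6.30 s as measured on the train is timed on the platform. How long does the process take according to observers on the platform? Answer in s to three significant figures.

Δt = 7.10 s

β = 0.460; γ = 1/√(1 − 0.460²) = 1/√0.7884 = 1.126
The interval measured on the train is the proper time (both events occur at the same place in that frame); the lab-frame interval is Δt = γτ = 1.126 × 6.30 s.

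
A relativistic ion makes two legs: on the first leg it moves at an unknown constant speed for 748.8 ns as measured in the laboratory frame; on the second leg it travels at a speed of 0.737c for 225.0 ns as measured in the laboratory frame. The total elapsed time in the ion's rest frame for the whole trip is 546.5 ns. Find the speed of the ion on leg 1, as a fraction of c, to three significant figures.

β = 0.850

Leg 1: speed unknown; τ_1 = 748.8/γ_1.
Leg 2: γ = 1/√(1 − 0.737²) = 1/√0.4568 = 1.480; τ_2 = 225.0/1.480 = 152.1 ns.
Total proper time: τ_1 + 152.1 = 546.5, so τ_1 = 546.5 − 152.1 = 394.4 ns.
γ_1 = 748.8/394.4 = 1.898; β = √(1 − 1/γ²) = √0.7225.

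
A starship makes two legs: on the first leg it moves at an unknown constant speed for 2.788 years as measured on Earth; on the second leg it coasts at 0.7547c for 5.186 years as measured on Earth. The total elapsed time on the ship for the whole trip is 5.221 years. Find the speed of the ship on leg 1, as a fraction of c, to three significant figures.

β = 0.758

Leg 1: speed unknown; τ_1 = 2.788/γ_1.
Leg 2: γ = 1/√(1 − 0.7547²) = 1/√0.4304 = 1.524; τ_2 = 5.186/1.524 = 3.402 years.
Total proper time: τ_1 + 3.402 = 5.221, so τ_1 = 5.221 − 3.402 = 1.819 years.
γ_1 = 2.788/1.819 = 1.533; β = √(1 − 1/γ²) = √0.5745.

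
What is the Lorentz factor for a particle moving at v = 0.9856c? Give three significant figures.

γ = 5.91

γ = 1/√(1 − 0.9856²) = 1/√0.02859 = 5.914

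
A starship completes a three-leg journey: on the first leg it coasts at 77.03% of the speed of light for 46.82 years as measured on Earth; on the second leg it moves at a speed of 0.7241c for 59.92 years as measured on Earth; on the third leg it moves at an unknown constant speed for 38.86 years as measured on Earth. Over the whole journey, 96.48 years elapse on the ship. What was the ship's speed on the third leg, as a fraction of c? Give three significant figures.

β = 0.759

Leg 1: β = 0.7703; γ = 1/√(1 − 0.7703²) = 1/√0.4066 = 1.568; τ_1 = 46.82/1.568 = 29.86 years.
Leg 2: γ = 1/√(1 − 0.7241²) = 1/√0.4757 = 1.450; τ_2 = 59.92/1.450 = 41.33 years.
Leg 3: speed unknown; τ_3 = 38.86/γ_3.
Total proper time: 29.86 + 41.33 + τ_3 = 96.48, so τ_3 = 96.48 − 71.18 = 25.30 years.
γ_3 = 38.86/25.30 = 1.536; β = √(1 − 1/γ²) = √0.5762.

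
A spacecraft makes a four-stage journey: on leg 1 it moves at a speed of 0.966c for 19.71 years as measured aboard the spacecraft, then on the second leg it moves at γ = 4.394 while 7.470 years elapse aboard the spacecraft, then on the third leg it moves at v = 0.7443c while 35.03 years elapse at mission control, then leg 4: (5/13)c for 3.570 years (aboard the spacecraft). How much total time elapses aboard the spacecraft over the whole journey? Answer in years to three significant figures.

Leg 1: 19.71 years is already measured aboard the spacecraft.
Leg 2: 7.470 years is already measured aboard the spacecraft.
Leg 3: γ = 1/√(1 − 0.7443²) = 1/√0.4460 = 1.497; τ_3 = 35.03/1.497 = 23.39 years.
Leg 4: 3.570 years is already measured aboard the spacecraft.
Total: 19.71 + 7.470 + 23.39 + 3.570 years.

τ = 54.1 years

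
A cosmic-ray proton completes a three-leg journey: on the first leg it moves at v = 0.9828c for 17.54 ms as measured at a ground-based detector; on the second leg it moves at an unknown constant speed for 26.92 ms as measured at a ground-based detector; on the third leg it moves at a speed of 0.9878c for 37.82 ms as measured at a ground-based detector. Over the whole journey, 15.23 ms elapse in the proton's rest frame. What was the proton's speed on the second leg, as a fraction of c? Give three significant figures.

β = 0.974

Leg 1: γ = 1/√(1 − 0.9828²) = 1/√0.03410 = 5.415; τ_1 = 17.54/5.415 = 3.239 ms.
Leg 2: speed unknown; τ_2 = 26.92/γ_2.
Leg 3: γ = 1/√(1 − 0.9878²) = 1/√0.02425 = 6.421; τ_3 = 37.82/6.421 = 5.890 ms.
Total proper time: 3.239 + τ_2 + 5.890 = 15.23, so τ_2 = 15.23 − 9.129 = 6.101 ms.
γ_2 = 26.92/6.101 = 4.412; β = √(1 − 1/γ²) = √0.9486.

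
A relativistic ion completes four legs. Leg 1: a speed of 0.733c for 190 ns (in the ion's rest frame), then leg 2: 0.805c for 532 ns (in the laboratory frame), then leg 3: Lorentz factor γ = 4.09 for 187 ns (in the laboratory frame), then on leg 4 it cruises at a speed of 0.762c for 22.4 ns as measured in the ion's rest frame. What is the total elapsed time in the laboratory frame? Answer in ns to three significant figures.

Δt = 1030 ns

Leg 1: γ = 1/√(1 − 0.733²) = 1/√0.4627 = 1.470; Δt_1 = 1.470 × 190 = 279.3 ns.
Leg 2: 532 ns is already measured in the laboratory frame.
Leg 3: 187 ns is already measured in the laboratory frame.
Leg 4: γ = 1/√(1 − 0.762²) = 1/√0.4194 = 1.544; Δt_4 = 1.544 × 22.4 = 34.59 ns.
Total: 279.3 + 532.0 + 187.0 + 34.59 ns.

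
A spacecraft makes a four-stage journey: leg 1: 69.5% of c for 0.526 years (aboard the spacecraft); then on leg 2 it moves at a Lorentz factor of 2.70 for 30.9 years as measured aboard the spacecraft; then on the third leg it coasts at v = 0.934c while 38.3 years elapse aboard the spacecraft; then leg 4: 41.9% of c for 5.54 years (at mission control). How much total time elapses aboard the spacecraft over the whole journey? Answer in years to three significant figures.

τ = 74.8 years

Leg 1: 0.526 years is already measured aboard the spacecraft.
Leg 2: 30.9 years is already measured aboard the spacecraft.
Leg 3: 38.3 years is already measured aboard the spacecraft.
Leg 4: β = 0.419; γ = 1/√(1 − 0.419²) = 1/√0.8244 = 1.101; τ_4 = 5.54/1.101 = 5.030 years.
Total: 0.5260 + 30.90 + 38.30 + 5.030 years.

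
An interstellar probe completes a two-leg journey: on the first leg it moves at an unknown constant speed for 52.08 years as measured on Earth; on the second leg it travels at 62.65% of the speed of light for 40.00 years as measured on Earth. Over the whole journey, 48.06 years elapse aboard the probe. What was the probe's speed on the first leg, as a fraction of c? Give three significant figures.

β = 0.946

Leg 1: speed unknown; τ_1 = 52.08/γ_1.
Leg 2: β = 0.6265; γ = 1/√(1 − 0.6265²) = 1/√0.6075 = 1.283; τ_2 = 40.00/1.283 = 31.18 years.
Total proper time: τ_1 + 31.18 = 48.06, so τ_1 = 48.06 − 31.18 = 16.88 years.
γ_1 = 52.08/16.88 = 3.085; β = √(1 − 1/γ²) = √0.8949.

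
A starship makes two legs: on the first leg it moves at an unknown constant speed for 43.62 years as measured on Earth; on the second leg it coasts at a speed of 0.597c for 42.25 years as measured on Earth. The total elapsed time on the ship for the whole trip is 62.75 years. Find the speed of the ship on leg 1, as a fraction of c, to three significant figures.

β = 0.750

Leg 1: speed unknown; τ_1 = 43.62/γ_1.
Leg 2: γ = 1/√(1 − 0.597²) = 1/√0.6436 = 1.247; τ_2 = 42.25/1.247 = 33.89 years.
Total proper time: τ_1 + 33.89 = 62.75, so τ_1 = 62.75 − 33.89 = 28.86 years.
γ_1 = 43.62/28.86 = 1.512; β = √(1 − 1/γ²) = √0.5624.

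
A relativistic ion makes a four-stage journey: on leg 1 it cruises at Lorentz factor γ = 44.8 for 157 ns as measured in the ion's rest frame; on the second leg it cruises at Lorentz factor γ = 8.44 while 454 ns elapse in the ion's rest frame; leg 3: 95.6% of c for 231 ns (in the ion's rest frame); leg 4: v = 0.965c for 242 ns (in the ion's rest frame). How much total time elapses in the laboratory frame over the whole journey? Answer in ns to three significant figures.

Δt = 1.26×10⁴ ns

Leg 1: γ = 44.8; Δt_1 = 44.80 × 157 = 7034 ns.
Leg 2: γ = 8.44; Δt_2 = 8.440 × 454 = 3832 ns.
Leg 3: β = 0.956; γ = 1/√(1 − 0.956²) = 1/√0.08606 = 3.409; Δt_3 = 3.409 × 231 = 787.4 ns.
Leg 4: γ = 1/√(1 − 0.965²) = 1/√0.06878 = 3.813; Δt_4 = 3.813 × 242 = 922.8 ns.
Total: 7034 + 3832 + 787.4 + 922.8 ns.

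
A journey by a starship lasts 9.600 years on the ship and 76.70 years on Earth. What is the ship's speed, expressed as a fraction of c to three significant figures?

The proper time is measured on the ship (both events occur at the ship's location); Δt is measured on Earth. γ = Δt/τ = 76.70/9.600 = 7.990.
β = √(1 − 1/γ²) = √(1 − 0.01567) = √0.9843

β = 0.992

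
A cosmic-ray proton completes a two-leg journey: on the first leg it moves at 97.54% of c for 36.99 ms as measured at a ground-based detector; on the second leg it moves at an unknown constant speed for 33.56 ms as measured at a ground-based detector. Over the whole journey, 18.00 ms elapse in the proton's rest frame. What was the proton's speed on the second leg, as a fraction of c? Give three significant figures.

Leg 1: β = 0.9754; γ = 1/√(1 − 0.9754²) = 1/√0.04859 = 4.536; τ_1 = 36.99/4.536 = 8.154 ms.
Leg 2: speed unknown; τ_2 = 33.56/γ_2.
Total proper time: 8.154 + τ_2 = 18.00, so τ_2 = 18.00 − 8.154 = 9.846 ms.
γ_2 = 33.56/9.846 = 3.409; β = √(1 − 1/γ²) = √0.9139.

β = 0.956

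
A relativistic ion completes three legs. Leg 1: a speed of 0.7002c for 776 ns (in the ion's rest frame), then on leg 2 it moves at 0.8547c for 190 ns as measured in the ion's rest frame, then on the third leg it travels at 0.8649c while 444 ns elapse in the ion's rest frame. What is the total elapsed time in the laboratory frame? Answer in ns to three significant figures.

Δt = 2340 ns

Leg 1: γ = 1/√(1 − 0.7002²) = 1/√0.5097 = 1.401; Δt_1 = 1.401 × 776 = 1087 ns.
Leg 2: γ = 1/√(1 − 0.8547²) = 1/√0.2695 = 1.926; Δt_2 = 1.926 × 190 = 366.0 ns.
Leg 3: γ = 1/√(1 − 0.8649²) = 1/√0.2519 = 1.992; Δt_3 = 1.992 × 444 = 884.6 ns.
Total: 1087 + 366.0 + 884.6 ns.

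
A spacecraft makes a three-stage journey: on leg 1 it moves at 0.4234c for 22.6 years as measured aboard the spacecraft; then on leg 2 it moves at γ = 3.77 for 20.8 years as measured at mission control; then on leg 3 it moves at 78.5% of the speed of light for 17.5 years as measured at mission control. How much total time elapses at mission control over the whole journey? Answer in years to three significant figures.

Δt = 63.2 years

Leg 1: γ = 1/√(1 − 0.4234²) = 1/√0.8207 = 1.104; Δt_1 = 1.104 × 22.6 = 24.95 years.
Leg 2: 20.8 years is already measured at mission control.
Leg 3: 17.5 years is already measured at mission control.
Total: 24.95 + 20.80 + 17.50 years.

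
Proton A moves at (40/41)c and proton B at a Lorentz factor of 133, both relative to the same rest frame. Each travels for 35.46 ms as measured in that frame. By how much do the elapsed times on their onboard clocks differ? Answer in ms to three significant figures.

A: γ = 1/√(1 − (40/41)²) = 41/9 ≈ 4.556; τ_A = 35.46/4.556 = 7.784 ms.
B: γ = 133; τ_B = 35.46/133.0 = 0.2666 ms.

|τ_A − τ_B| = 7.52 ms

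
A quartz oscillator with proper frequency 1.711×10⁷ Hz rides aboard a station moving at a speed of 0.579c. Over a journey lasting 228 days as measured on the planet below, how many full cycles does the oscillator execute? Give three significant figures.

N = 2.75×10¹⁴

γ = 1/√(1 − 0.579²) = 1/√0.6648 = 1.227
The oscillator's own cycle count is N = f × τ where τ is the proper time aboard the station. τ = Δt/γ = 228/1.227 = 185.9 days = 1.606×10⁷ s.
N = 1.711×10⁷ × 1.606×10⁷ = 2.748×10¹⁴.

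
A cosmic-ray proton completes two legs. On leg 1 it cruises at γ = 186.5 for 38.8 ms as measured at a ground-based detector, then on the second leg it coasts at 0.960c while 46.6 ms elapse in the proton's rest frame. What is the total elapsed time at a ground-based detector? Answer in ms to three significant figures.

Leg 1: 38.8 ms is already measured at a ground-based detector.
Leg 2: γ = 1/√(1 − 0.960²) = 25/7 ≈ 3.571; Δt_2 = 3.571 × 46.6 = 166.4 ms.
Total: 38.80 + 166.4 ms.

Δt = 205 ms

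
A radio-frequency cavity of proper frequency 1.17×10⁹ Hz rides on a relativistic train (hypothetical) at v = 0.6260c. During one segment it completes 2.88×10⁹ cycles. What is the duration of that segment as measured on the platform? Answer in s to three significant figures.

γ = 1/√(1 − 0.6260²) = 1/√0.6081 = 1.282
Proper time for N cycles: τ = N/f = 2.88×10⁹/(1.17×10⁹) = 2.462×10⁰ s = 2.462 s.
Lab-frame duration Δt = γτ = 1.282 × 2.462 = 3.157 s.

Δt = 3.16 s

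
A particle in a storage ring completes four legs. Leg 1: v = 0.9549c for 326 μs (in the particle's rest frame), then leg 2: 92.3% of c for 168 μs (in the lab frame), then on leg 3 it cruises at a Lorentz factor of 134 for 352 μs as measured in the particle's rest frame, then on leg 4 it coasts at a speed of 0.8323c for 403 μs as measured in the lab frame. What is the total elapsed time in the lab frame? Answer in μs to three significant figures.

Δt = 4.88×10⁴ μs

Leg 1: γ = 1/√(1 − 0.9549²) = 1/√0.08817 = 3.368; Δt_1 = 3.368 × 326 = 1098 μs.
Leg 2: 168 μs is already measured in the lab frame.
Leg 3: γ = 134; Δt_3 = 134.0 × 352 = 4.717×10⁴ μs.
Leg 4: 403 μs is already measured in the lab frame.
Total: 1098 + 168.0 + 4.717×10⁴ + 403.0 μs.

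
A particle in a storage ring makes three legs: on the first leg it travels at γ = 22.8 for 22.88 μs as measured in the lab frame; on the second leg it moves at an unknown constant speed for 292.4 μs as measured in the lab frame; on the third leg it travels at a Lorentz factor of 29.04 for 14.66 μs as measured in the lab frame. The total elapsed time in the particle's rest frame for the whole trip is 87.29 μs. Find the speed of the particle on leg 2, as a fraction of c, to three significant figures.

β = 0.956

Leg 1: γ = 22.8; τ_1 = 22.88/22.80 = 1.004 μs.
Leg 2: speed unknown; τ_2 = 292.4/γ_2.
Leg 3: γ = 29.04; τ_3 = 14.66/29.04 = 0.5048 μs.
Total proper time: 1.004 + τ_2 + 0.5048 = 87.29, so τ_2 = 87.29 − 1.508 = 85.78 μs.
γ_2 = 292.4/85.78 = 3.409; β = √(1 − 1/γ²) = √0.9139.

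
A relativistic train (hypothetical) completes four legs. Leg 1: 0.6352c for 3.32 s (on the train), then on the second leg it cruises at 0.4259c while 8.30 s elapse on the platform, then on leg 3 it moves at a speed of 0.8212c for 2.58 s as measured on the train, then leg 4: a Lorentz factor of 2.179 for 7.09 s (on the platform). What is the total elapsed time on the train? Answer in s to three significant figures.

Leg 1: 3.32 s is already measured on the train.
Leg 2: γ = 1/√(1 − 0.4259²) = 1/√0.8186 = 1.105; τ_2 = 8.30/1.105 = 7.510 s.
Leg 3: 2.58 s is already measured on the train.
Leg 4: γ = 2.179; τ_4 = 7.09/2.179 = 3.254 s.
Total: 3.320 + 7.510 + 2.580 + 3.254 s.

τ = 16.7 s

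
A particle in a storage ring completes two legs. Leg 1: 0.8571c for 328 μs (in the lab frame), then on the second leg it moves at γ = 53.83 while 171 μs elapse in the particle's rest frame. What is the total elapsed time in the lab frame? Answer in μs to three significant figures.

Δt = 9530 μs

Leg 1: 328 μs is already measured in the lab frame.
Leg 2: γ = 53.83; Δt_2 = 53.83 × 171 = 9205 μs.
Total: 328.0 + 9205 μs.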